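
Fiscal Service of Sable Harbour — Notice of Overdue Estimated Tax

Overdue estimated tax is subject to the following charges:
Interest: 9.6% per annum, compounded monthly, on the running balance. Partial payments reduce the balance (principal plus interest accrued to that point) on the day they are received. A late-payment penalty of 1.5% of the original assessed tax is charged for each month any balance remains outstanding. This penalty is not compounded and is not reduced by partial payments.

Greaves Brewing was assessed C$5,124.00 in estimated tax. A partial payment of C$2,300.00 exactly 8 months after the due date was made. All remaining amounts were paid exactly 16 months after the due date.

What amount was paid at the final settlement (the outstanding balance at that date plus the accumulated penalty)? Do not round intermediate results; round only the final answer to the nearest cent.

Monthly rate = 9.6% ÷ 12 = 0.8%
Balance at month 8: C$5,124.0000 × (1 + 0.008)^8 = C$5,461.2666…
After C$2,300.00 payment: C$5,461.2666… − C$2,300.00 = C$3,161.2666…
Balance at month 16: C$3,161.2666… × (1 + 0.008)^8 = C$3,369.3442…
Penalty: 16 × 1.5% × C$5,124.00 = C$1,229.76
Final settlement = outstanding balance + penalty = C$3,369.3442… + C$1,229.76 = C$4,599.10

C$4,599.10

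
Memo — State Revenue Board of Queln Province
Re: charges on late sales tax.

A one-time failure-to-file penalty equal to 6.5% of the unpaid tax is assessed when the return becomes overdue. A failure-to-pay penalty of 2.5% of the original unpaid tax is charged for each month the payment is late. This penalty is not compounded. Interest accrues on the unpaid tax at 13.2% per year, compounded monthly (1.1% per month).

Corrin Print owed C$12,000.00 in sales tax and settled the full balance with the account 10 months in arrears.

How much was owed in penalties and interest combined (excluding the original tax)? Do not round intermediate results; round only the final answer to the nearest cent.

C$5,167.29

Failure-to-file penalty: 6.5% × C$12,000.00 = C$780.00
Failure-to-pay penalty: 10 × 2.5% × C$12,000.00 = C$3,000.00
Interest: C$12,000.00 × ((1 + 0.011)^10 − 1) = C$12,000.00 × 0.1156078… = C$1,387.2940…
Penalties + interest = C$3,780.0000 + C$1,387.2940… = C$5,167.29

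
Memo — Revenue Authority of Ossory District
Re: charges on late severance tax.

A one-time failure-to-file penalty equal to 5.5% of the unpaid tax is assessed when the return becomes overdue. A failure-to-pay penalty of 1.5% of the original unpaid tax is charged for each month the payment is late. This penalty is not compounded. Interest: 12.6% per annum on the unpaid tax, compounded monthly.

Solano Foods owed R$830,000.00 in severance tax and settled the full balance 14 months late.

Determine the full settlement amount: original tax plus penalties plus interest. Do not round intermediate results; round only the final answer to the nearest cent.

Failure-to-file penalty: 5.5% × R$830,000.00 = R$45,650.00
Failure-to-pay penalty = 1.5% × R$830,000.00 × 14 mo = R$174,300.00
Interest (12.6%/yr ÷ 12 = 1.05%/month): R$830,000.00 × ((1 + 0.0105)^14 − 1) = R$130,697.2384…
Total = R$830,000.00 + R$219,950.0000 + R$130,697.2384… = R$1,180,647.24

R$1,180,647.24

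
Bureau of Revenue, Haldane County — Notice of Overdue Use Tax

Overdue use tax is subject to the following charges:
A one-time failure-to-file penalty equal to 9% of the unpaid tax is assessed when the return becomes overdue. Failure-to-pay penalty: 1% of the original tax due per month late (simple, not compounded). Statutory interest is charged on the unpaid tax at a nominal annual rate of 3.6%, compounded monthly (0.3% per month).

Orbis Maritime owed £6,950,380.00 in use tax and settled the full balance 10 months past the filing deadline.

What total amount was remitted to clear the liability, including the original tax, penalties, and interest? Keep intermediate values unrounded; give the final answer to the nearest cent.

£8,482,301.14

Failure-to-file penalty: 9% × £6,950,380.00 = £625,534.20
Failure-to-pay penalty: 10 × 1% × £6,950,380.00 = £695,038.00
Interest: £6,950,380.00 × ((1 + 0.003)^10 − 1) = £6,950,380.00 × 0.0304083… = £211,348.9418…
Total = £6,950,380.00 + £1,320,572.2000 + £211,348.9418… = £8,482,301.14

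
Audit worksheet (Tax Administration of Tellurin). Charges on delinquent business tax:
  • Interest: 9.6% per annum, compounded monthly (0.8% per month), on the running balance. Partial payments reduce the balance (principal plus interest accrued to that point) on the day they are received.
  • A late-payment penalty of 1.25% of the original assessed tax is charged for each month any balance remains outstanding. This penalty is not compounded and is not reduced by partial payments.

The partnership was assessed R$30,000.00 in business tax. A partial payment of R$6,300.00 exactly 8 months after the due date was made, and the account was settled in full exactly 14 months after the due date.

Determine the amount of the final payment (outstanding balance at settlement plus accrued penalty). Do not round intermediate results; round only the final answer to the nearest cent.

R$32,181.92

Balance at month 8: R$30,000.0000 × (1 + 0.008)^8 = R$31,974.6288…
After R$6,300.00 payment: R$31,974.6288… − R$6,300.00 = R$25,674.6288…
Balance at month 14: R$25,674.6288… × (1 + 0.008)^6 = R$26,931.9231…
Penalty: 14 × 1.25% × R$30,000.00 = R$5,250.00
Final settlement = outstanding balance + penalty = R$26,931.9231… + R$5,250.00 = R$32,181.92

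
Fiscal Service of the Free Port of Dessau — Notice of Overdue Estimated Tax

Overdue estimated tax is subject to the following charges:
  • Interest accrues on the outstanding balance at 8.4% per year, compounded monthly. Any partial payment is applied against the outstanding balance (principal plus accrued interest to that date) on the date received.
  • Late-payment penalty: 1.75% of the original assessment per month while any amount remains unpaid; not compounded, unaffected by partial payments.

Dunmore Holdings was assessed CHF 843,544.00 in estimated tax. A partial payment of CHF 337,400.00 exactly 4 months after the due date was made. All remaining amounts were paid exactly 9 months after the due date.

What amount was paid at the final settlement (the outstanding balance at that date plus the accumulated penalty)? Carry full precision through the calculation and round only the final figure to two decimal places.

CHF 681,682.54

Monthly rate = 8.4% ÷ 12 = 0.7%
Balance at month 4: CHF 843,544.0000 × (1 + 0.007)^4 = CHF 867,412.3933…
After CHF 337,400.00 payment: CHF 867,412.3933… − CHF 337,400.00 = CHF 530,012.3933…
Balance at month 9: CHF 530,012.3933… × (1 + 0.007)^5 = CHF 548,824.3575…
Penalty: 9 × 1.75% × CHF 843,544.00 = CHF 132,858.18
Final settlement = outstanding balance + penalty = CHF 548,824.3575… + CHF 132,858.18 = CHF 681,682.54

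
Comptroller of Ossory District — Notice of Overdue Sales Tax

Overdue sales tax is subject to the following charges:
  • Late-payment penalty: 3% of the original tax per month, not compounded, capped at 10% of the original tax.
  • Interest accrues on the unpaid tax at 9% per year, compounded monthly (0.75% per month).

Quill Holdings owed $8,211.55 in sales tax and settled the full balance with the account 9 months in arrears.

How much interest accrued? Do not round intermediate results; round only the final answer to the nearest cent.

$571.20

Interest: $8,211.55 × ((1 + 0.0075)^9 − 1) = $8,211.55 × 0.0695608… = $571.2023…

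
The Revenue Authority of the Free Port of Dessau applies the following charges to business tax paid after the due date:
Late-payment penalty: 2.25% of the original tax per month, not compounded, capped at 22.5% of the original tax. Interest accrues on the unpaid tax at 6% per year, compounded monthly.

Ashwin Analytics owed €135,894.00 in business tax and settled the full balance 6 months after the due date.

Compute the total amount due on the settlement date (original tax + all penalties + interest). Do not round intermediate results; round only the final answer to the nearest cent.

€158,367.81

Penalty: 6 × 2.25% × €135,894.00 = €18,345.69 (below the 22.5% cap of €30,576.15)
Interest (6%/yr ÷ 12 = 0.5%/month): €135,894.00 × ((1 + 0.005)^6 − 1) = €4,128.1213…
Total = €135,894.00 + €18,345.6900 + €4,128.1213… = €158,367.81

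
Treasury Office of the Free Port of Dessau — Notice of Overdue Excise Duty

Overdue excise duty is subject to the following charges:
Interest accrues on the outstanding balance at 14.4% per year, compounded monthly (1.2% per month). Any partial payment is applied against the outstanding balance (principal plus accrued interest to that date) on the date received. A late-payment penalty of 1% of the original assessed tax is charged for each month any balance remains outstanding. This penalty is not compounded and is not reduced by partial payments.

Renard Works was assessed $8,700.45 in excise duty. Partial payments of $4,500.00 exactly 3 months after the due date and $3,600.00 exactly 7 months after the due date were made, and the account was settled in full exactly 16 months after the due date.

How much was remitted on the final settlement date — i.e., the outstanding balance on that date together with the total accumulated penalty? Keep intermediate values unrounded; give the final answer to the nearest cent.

Balance at month 3: $8,700.4500 × (1 + 0.012)^3 = $9,017.4398…
After $4,500.00 payment: $9,017.4398… − $4,500.00 = $4,517.4398…
Balance at month 7: $4,517.4398… × (1 + 0.012)^4 = $4,738.2113…
After $3,600.00 payment: $4,738.2113… − $3,600.00 = $1,138.2113…
Balance at month 16: $1,138.2113… × (1 + 0.012)^9 = $1,267.2069…
Penalty: 16 × 1% × $8,700.45 = $1,392.07…
Final settlement = outstanding balance + penalty = $1,267.2069… + $1,392.07… = $2,659.28

$2,659.28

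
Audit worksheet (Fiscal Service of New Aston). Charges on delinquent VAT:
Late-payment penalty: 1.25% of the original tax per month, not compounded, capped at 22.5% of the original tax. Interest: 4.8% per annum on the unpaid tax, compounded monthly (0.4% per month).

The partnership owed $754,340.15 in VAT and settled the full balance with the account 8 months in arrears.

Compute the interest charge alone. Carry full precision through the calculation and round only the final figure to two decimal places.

$24,479.55

Interest: $754,340.15 × ((1 + 0.004)^8 − 1) = $754,340.15 × 0.0324516… = $24,479.5463…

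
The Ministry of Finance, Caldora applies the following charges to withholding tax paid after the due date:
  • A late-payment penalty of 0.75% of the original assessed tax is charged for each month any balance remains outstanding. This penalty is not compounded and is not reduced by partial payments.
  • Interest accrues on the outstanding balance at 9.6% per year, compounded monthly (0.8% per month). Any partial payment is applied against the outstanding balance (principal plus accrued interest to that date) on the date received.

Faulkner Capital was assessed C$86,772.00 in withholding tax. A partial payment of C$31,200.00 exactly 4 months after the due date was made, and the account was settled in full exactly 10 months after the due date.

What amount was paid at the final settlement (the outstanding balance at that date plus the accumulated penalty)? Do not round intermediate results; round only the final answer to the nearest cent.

C$67,749.10

Balance at month 4: C$86,772.0000 × (1 + 0.008)^4 = C$89,582.2025…
After C$31,200.00 payment: C$89,582.2025… − C$31,200.00 = C$58,382.2025…
Balance at month 10: C$58,382.2025… × (1 + 0.008)^6 = C$61,241.1966…
Penalty: 10 × 0.75% × C$86,772.00 = C$6,507.90
Final settlement = outstanding balance + penalty = C$61,241.1966… + C$6,507.90 = C$67,749.10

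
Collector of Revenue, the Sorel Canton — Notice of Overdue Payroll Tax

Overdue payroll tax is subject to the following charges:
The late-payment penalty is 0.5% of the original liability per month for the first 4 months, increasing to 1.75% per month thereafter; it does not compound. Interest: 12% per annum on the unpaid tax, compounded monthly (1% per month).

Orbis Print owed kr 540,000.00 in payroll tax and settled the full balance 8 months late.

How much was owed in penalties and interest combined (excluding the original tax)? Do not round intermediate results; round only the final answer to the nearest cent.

Penalty, months 1–4: 4 × 0.5% × kr 540,000.00 = kr 10,800.00
Penalty, months 5–8: 4 × 1.75% × kr 540,000.00 = kr 37,800.00
Interest: kr 540,000.00 × ((1 + 0.01)^8 − 1) = kr 540,000.00 × 0.0828567… = kr 44,742.6210…
Penalties + interest = kr 48,600.0000 + kr 44,742.6210… = kr 93,342.62

kr 93,342.62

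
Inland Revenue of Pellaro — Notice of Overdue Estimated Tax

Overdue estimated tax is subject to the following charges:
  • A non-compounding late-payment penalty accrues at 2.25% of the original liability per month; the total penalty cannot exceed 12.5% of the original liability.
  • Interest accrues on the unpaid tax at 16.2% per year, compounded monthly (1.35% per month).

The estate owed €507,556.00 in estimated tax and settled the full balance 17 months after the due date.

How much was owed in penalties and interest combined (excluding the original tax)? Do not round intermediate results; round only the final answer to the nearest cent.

€193,399.62

Penalty (uncapped): 17 × 2.25% × €507,556.00 = €194,140.17; cap = 12.5% × €507,556.00 = €63,444.50 → penalty = €63,444.50
Interest: €507,556.00 × ((1 + 0.0135)^17 − 1) = €507,556.00 × 0.2560410… = €129,955.1245…
Penalties + interest = €63,444.5000 + €129,955.1245… = €193,399.62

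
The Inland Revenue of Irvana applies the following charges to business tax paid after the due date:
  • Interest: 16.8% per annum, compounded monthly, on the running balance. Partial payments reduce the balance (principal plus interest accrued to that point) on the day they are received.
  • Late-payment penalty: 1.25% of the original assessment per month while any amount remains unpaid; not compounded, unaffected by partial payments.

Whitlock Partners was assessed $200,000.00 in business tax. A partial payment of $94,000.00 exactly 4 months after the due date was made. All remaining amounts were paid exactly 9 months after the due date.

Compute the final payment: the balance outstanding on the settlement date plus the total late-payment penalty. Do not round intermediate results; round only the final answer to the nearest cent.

$148,391.44

Monthly rate = 16.8% ÷ 12 = 1.4%
Balance at month 4: $200,000.0000 × (1 + 0.014)^4 = $211,437.4029…
After $94,000.00 payment: $211,437.4029… − $94,000.00 = $117,437.4029…
Balance at month 9: $117,437.4029… × (1 + 0.014)^5 = $125,891.4435…
Penalty: 9 × 1.25% × $200,000.00 = $22,500.00
Final settlement = outstanding balance + penalty = $125,891.4435… + $22,500.00 = $148,391.44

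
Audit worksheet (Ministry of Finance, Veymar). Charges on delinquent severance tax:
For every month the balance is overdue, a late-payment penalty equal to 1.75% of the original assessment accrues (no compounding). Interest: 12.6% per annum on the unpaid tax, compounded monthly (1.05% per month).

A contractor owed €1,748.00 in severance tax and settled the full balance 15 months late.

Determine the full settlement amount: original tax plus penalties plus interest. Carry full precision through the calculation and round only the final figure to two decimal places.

Late-payment penalty = 1.75% × €1,748.00 × 15 mo = €458.85
Interest: €1,748.00 × ((1 + 0.0105)^15 − 1) = €1,748.00 × 0.1696200… = €296.4957…
Total = €1,748.00 + €458.8500 + €296.4957… = €2,503.35

€2,503.35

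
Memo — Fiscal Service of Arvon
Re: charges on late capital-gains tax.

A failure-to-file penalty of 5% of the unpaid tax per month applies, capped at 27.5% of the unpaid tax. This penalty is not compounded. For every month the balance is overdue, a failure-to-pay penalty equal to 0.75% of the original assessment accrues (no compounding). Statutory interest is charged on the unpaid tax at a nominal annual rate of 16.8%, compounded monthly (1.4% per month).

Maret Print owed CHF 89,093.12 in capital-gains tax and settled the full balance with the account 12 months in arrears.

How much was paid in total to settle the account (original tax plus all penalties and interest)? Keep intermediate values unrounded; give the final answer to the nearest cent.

Failure-to-file: 12 × 5% × CHF 89,093.12 = CHF 53,455.87…, capped at 27.5% × CHF 89,093.12 = CHF 24,500.61…
Failure-to-pay penalty: 12 × 0.75% × CHF 89,093.12 = CHF 8,018.38…
Interest: CHF 89,093.12 × ((1 + 0.014)^12 − 1) = CHF 89,093.12 × 0.1815591… = CHF 16,175.6693…
Total = CHF 89,093.12 + CHF 32,518.9888 + CHF 16,175.6693… = CHF 137,787.78

CHF 137,787.78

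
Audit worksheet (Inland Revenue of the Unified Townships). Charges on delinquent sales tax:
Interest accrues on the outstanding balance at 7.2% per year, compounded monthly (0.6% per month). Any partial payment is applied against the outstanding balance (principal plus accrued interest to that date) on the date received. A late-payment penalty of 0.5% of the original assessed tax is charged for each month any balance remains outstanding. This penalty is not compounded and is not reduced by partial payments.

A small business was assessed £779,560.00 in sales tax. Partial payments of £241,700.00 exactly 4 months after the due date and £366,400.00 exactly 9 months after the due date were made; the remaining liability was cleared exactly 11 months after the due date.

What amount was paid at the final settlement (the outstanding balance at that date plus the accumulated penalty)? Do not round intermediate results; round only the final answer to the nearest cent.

Balance at month 4: £779,560.0000 × (1 + 0.006)^4 = £798,438.4995…
After £241,700.00 payment: £798,438.4995… − £241,700.00 = £556,738.4995…
Balance at month 9: £556,738.4995… × (1 + 0.006)^5 = £573,642.2865…
After £366,400.00 payment: £573,642.2865… − £366,400.00 = £207,242.2865…
Balance at month 11: £207,242.2865… × (1 + 0.006)^2 = £209,736.6547…
Penalty: 11 × 0.5% × £779,560.00 = £42,875.80
Final settlement = outstanding balance + penalty = £209,736.6547… + £42,875.80 = £252,612.45

£252,612.45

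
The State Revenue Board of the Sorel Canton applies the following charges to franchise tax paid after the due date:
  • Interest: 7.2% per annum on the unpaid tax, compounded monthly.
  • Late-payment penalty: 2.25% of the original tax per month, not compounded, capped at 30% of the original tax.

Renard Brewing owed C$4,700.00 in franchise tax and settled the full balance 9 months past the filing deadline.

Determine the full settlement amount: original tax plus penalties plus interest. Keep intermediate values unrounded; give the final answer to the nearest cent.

C$5,911.73

Penalty: 9 × 2.25% × C$4,700.00 = C$951.75 (below the 30% cap of C$1,410.00)
Interest (7.2%/yr ÷ 12 = 0.6%/month): C$4,700.00 × ((1 + 0.006)^9 − 1) = C$259.9772…
Total = C$4,700.00 + C$951.7500 + C$259.9772… = C$5,911.73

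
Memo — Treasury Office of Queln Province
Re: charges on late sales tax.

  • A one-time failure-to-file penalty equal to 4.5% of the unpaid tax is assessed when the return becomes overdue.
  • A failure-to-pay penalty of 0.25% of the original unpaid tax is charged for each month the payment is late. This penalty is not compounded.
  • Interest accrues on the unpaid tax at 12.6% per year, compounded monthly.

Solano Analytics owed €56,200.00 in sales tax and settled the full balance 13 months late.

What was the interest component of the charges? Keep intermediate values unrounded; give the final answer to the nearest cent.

Interest (12.6%/yr ÷ 12 = 1.05%/month): €56,200.00 × ((1 + 0.0105)^13 − 1) = €8,173.6964…

€8,173.70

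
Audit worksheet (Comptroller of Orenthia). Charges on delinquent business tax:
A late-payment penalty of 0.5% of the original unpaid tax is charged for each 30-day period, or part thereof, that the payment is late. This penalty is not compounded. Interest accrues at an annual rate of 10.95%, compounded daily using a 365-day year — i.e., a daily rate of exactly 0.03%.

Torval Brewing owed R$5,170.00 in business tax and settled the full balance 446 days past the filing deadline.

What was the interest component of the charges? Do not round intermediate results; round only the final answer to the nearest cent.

Interest: R$5,170.00 × ((1 + 0.0003)^446 − 1) = R$5,170.00 × 0.14314123… = R$740.0401…

R$740.04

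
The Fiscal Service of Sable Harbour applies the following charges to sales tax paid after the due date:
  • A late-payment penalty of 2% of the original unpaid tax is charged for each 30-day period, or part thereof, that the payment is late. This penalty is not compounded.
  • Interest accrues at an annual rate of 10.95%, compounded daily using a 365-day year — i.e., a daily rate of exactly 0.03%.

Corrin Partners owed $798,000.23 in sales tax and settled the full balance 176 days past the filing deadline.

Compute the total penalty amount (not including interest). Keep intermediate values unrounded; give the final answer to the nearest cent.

$95,760.03

Penalty periods: ⌈176/30⌉ = 6; penalty = 6 × 2% × $798,000.23 = $95,760.03…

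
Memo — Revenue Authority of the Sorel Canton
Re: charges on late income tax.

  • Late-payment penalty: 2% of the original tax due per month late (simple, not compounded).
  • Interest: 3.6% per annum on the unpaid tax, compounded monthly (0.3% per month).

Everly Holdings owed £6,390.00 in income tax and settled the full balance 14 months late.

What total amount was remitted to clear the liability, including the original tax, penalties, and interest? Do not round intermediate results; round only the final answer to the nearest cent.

Late-payment penalty = 2% × £6,390.00 × 14 mo = £1,789.20
Interest: £6,390.00 × ((1 + 0.003)^14 − 1) = £6,390.00 × 0.0428289… = £273.6767…
Total = £6,390.00 + £1,789.2000 + £273.6767… = £8,452.88

£8,452.88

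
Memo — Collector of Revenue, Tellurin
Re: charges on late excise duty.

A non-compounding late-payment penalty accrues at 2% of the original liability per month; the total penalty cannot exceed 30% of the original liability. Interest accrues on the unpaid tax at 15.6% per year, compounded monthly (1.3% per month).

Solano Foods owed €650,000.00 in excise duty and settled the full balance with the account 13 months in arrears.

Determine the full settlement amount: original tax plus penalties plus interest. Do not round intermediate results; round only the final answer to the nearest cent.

Penalty: 13 × 2% × €650,000.00 = €169,000.00 (below the 30% cap of €195,000.00)
Interest: €650,000.00 × ((1 + 0.013)^13 − 1) = €650,000.00 × 0.1828312… = €118,840.3121…
Total = €650,000.00 + €169,000.0000 + €118,840.3121… = €937,840.31

€937,840.31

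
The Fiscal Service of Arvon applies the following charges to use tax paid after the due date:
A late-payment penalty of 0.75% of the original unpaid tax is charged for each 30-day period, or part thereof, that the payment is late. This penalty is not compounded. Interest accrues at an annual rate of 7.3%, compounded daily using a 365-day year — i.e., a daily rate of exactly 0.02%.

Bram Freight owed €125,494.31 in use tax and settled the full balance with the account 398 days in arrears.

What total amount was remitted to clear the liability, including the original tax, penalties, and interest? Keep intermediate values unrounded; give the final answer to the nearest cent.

Penalty periods: ⌈398/30⌉ = 14; penalty = 14 × 0.75% × €125,494.31 = €13,176.90…
Interest: €125,494.31 × ((1 + 0.0002)^398 − 1) = €125,494.31 × 0.08284522… = €10,396.6039…
Total = €125,494.31 + €13,176.9026… + €10,396.6039… = €149,067.82

€149,067.82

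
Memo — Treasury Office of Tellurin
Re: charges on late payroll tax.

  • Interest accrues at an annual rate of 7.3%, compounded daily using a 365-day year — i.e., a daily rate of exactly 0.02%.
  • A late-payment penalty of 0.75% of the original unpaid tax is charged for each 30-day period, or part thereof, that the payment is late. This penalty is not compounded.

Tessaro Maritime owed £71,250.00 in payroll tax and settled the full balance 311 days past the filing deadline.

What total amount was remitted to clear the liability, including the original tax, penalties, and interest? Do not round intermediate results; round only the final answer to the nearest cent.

£81,700.13

Penalty periods: ⌈311/30⌉ = 11; penalty = 11 × 0.75% × £71,250.00 = £5,878.13…
Interest: £71,250.00 × ((1 + 0.0002)^311 − 1) = £71,250.00 × 0.06416854… = £4,572.0085…
Total = £71,250.00 + £5,878.1250 + £4,572.0085… = £81,700.13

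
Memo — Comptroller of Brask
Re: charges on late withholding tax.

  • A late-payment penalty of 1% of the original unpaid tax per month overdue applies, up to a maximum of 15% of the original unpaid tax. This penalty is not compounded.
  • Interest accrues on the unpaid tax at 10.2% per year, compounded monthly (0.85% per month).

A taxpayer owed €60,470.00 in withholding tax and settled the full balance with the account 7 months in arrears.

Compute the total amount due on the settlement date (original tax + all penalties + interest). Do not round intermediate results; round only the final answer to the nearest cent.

€68,393.92

Penalty: 7 × 1% × €60,470.00 = €4,232.90 (below the 15% cap of €9,070.50)
Interest: €60,470.00 × ((1 + 0.0085)^7 − 1) = €60,470.00 × 0.0610389… = €3,691.0240…
Total = €60,470.00 + €4,232.9000 + €3,691.0240… = €68,393.92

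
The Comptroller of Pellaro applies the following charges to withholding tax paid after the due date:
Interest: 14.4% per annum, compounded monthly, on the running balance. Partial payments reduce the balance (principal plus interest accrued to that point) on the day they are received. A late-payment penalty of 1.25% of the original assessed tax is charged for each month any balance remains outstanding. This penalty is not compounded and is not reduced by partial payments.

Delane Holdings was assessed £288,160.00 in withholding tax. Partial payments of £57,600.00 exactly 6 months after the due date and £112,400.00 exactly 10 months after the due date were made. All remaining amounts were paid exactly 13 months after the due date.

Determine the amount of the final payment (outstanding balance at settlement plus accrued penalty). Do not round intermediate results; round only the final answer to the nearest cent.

Monthly rate = 14.4% ÷ 12 = 1.2%
Balance at month 6: £288,160.0000 × (1 + 0.012)^6 = £309,539.9945…
After £57,600.00 payment: £309,539.9945… − £57,600.00 = £251,939.9945…
Balance at month 10: £251,939.9945… × (1 + 0.012)^4 = £264,252.5370…
After £112,400.00 payment: £264,252.5370… − £112,400.00 = £151,852.5370…
Balance at month 13: £151,852.5370… × (1 + 0.012)^3 = £157,385.0910…
Penalty: 13 × 1.25% × £288,160.00 = £46,826.00
Final settlement = outstanding balance + penalty = £157,385.0910… + £46,826.00 = £204,211.09

£204,211.09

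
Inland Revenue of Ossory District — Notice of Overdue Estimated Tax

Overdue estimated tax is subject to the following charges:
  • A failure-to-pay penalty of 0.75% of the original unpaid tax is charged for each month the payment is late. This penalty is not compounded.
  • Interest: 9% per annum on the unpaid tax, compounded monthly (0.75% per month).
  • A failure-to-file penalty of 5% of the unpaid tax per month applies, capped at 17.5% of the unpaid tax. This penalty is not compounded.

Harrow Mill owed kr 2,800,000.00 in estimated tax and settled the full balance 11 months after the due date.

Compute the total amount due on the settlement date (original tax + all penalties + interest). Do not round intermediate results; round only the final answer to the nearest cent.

kr 3,760,860.36

Failure-to-file: 11 × 5% × kr 2,800,000.00 = kr 1,540,000.00, capped at 17.5% × kr 2,800,000.00 = kr 490,000.00
Failure-to-pay penalty = 0.75% × kr 2,800,000.00 × 11 mo = kr 231,000.00
Interest: kr 2,800,000.00 × ((1 + 0.0075)^11 − 1) = kr 2,800,000.00 × 0.0856644… = kr 239,860.3608…
Total = kr 2,800,000.00 + kr 721,000.0000 + kr 239,860.3608… = kr 3,760,860.36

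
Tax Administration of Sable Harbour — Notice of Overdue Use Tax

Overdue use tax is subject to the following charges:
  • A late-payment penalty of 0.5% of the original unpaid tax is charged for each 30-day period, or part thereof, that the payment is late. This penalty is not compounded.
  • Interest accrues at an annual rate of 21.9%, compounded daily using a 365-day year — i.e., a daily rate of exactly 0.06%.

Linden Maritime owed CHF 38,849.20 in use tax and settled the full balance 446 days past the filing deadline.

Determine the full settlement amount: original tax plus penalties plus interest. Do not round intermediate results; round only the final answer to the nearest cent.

CHF 53,678.69

Penalty periods: ⌈446/30⌉ = 15; penalty = 15 × 0.5% × CHF 38,849.20 = CHF 2,913.69
Interest: CHF 38,849.20 × ((1 + 0.0006)^446 − 1) = CHF 38,849.20 × 0.30671944… = CHF 11,915.8049…
Total = CHF 38,849.20 + CHF 2,913.6900 + CHF 11,915.8049… = CHF 53,678.69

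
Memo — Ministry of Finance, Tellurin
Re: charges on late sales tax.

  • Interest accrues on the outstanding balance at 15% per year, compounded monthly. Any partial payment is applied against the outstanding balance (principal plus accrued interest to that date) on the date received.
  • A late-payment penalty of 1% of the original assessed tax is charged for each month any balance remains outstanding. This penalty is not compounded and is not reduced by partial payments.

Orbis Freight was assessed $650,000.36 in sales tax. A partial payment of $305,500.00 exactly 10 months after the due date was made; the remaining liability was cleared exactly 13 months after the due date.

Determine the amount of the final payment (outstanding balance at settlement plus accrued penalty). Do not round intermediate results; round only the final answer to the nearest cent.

Monthly rate = 15% ÷ 12 = 1.25%
Balance at month 10: $650,000.3600 × (1 + 0.0125)^10 = $735,976.4469…
After $305,500.00 payment: $735,976.4469… − $305,500.00 = $430,476.4469…
Balance at month 13: $430,476.4469… × (1 + 0.0125)^3 = $446,821.9403…
Penalty: 13 × 1% × $650,000.36 = $84,500.05…
Final settlement = outstanding balance + penalty = $446,821.9403… + $84,500.05… = $531,321.99

$531,321.99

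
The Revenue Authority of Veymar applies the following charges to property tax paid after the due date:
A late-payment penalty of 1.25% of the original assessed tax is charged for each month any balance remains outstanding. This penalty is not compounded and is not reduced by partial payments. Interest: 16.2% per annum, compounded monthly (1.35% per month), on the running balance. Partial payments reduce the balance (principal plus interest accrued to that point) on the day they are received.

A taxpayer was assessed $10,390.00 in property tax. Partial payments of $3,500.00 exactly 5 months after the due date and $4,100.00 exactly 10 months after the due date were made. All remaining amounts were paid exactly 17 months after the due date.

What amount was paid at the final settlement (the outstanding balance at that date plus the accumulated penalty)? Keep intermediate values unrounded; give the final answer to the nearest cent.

Balance at month 5: $10,390.0000 × (1 + 0.0135)^5 = $11,110.5181…
After $3,500.00 payment: $11,110.5181… − $3,500.00 = $7,610.5181…
Balance at month 10: $7,610.5181… × (1 + 0.0135)^5 = $8,138.2868…
After $4,100.00 payment: $8,138.2868… − $4,100.00 = $4,038.2868…
Balance at month 17: $4,038.2868… × (1 + 0.0135)^7 = $4,435.7129…
Penalty: 17 × 1.25% × $10,390.00 = $2,207.88…
Final settlement = outstanding balance + penalty = $4,435.7129… + $2,207.88… = $6,643.59

$6,643.59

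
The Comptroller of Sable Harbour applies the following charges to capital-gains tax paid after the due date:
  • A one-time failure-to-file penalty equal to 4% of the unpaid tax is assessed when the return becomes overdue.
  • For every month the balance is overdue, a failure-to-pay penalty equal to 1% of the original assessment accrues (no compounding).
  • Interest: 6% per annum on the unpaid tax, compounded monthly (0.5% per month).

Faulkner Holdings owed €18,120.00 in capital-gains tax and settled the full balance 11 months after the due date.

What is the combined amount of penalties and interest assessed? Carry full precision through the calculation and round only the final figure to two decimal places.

€3,739.89

Failure-to-file penalty: 4% × €18,120.00 = €724.80
Failure-to-pay penalty: 11 × 1% × €18,120.00 = €1,993.20
Interest: €18,120.00 × ((1 + 0.005)^11 − 1) = €18,120.00 × 0.0563958… = €1,021.8925…
Penalties + interest = €2,718.0000 + €1,021.8925… = €3,739.89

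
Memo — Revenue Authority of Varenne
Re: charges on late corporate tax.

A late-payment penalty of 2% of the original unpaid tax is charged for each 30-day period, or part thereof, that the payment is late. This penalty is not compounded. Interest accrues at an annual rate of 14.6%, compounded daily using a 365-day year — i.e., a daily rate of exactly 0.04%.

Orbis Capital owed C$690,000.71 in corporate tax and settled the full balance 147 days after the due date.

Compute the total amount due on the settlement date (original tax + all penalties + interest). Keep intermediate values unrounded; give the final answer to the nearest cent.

C$800,780.76

Penalty periods: ⌈147/30⌉ = 5; penalty = 5 × 2% × C$690,000.71 = C$69,000.07…
Interest: C$690,000.71 × ((1 + 0.0004)^147 − 1) = C$690,000.71 × 0.06055064… = C$41,779.9833…
Total = C$690,000.71 + C$69,000.0710 + C$41,779.9833… = C$800,780.76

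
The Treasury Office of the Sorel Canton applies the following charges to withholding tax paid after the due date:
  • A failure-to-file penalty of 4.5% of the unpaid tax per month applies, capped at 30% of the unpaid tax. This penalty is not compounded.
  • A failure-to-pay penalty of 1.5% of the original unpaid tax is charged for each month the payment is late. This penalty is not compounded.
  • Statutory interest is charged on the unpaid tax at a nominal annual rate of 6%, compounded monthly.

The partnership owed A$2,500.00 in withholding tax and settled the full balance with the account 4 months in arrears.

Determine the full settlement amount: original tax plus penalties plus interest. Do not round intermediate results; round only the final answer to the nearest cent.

Failure-to-file: 4 × 4.5% × A$2,500.00 = A$450.00 (under the 30% cap)
Failure-to-pay penalty = 1.5% × A$2,500.00 × 4 mo = A$150.00
Interest (6%/yr ÷ 12 = 0.5%/month): A$2,500.00 × ((1 + 0.005)^4 − 1) = A$50.3763…
Total = A$2,500.00 + A$600.0000 + A$50.3763… = A$3,150.38

A$3,150.38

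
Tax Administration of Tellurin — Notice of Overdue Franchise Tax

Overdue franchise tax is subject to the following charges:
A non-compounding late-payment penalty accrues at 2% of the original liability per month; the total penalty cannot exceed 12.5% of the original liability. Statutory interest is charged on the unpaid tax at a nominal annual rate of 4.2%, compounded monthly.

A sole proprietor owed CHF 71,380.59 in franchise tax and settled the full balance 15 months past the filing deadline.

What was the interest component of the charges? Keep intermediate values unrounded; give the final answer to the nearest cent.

Interest (4.2%/yr ÷ 12 = 0.35%/month): CHF 71,380.59 × ((1 + 0.0035)^15 − 1) = CHF 3,840.7015…

CHF 3,840.70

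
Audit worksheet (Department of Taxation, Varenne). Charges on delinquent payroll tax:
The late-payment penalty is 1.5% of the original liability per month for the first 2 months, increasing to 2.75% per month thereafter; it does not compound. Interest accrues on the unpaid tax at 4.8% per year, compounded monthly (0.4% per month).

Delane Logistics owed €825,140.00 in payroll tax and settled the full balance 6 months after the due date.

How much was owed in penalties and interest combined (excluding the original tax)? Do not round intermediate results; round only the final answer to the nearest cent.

€135,522.05

Penalty, months 1–2: 2 × 1.5% × €825,140.00 = €24,754.20
Penalty, months 3–6: 4 × 2.75% × €825,140.00 = €90,765.40
Interest: €825,140.00 × ((1 + 0.004)^6 − 1) = €825,140.00 × 0.0242413… = €20,002.4530…
Penalties + interest = €115,519.6000 + €20,002.4530… = €135,522.05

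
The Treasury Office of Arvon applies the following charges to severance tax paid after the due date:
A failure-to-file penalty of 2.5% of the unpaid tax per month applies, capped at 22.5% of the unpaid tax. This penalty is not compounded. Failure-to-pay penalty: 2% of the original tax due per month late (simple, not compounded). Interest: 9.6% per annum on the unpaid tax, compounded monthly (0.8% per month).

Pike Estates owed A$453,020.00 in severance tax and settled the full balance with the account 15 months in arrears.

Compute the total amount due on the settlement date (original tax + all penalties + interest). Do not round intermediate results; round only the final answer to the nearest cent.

A$748,370.31

Failure-to-file: 15 × 2.5% × A$453,020.00 = A$169,882.50, capped at 22.5% × A$453,020.00 = A$101,929.50
Failure-to-pay penalty: 15 × 2% × A$453,020.00 = A$135,906.00
Interest: A$453,020.00 × ((1 + 0.008)^15 − 1) = A$453,020.00 × 0.1269587… = A$57,514.8080…
Total = A$453,020.00 + A$237,835.5000 + A$57,514.8080… = A$748,370.31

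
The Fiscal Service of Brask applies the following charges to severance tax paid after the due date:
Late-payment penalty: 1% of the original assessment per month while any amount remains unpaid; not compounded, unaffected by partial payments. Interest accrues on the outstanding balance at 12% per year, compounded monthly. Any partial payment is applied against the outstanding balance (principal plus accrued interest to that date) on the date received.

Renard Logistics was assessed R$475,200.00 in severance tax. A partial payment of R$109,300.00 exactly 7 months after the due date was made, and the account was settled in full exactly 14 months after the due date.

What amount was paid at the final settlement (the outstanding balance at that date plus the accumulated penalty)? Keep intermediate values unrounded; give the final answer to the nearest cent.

R$495,573.75

Monthly rate = 12% ÷ 12 = 1%
Balance at month 7: R$475,200.0000 × (1 + 0.01)^7 = R$509,478.7193…
After R$109,300.00 payment: R$509,478.7193… − R$109,300.00 = R$400,178.7193…
Balance at month 14: R$400,178.7193… × (1 + 0.01)^7 = R$429,045.7521…
Penalty: 14 × 1% × R$475,200.00 = R$66,528.00
Final settlement = outstanding balance + penalty = R$429,045.7521… + R$66,528.00 = R$495,573.75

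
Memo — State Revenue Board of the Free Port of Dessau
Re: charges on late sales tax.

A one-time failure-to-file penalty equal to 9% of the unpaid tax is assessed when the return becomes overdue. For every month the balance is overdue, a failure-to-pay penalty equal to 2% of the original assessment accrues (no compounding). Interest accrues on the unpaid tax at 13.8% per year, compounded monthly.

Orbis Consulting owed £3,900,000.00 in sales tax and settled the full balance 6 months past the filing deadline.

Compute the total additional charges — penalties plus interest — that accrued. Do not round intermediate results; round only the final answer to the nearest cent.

£1,095,956.28

Failure-to-file penalty: 9% × £3,900,000.00 = £351,000.00
Failure-to-pay penalty = 2% × £3,900,000.00 × 6 mo = £468,000.00
Interest (13.8%/yr ÷ 12 = 1.15%/month): £3,900,000.00 × ((1 + 0.0115)^6 − 1) = £276,956.2811…
Penalties + interest = £819,000.0000 + £276,956.2811… = £1,095,956.28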